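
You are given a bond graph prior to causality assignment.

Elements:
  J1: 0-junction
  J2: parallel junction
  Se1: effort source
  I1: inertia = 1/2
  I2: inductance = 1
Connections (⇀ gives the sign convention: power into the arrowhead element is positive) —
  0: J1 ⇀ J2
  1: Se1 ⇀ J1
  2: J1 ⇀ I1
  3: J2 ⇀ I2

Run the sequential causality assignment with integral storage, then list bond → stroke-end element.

#1 |J1  (Se1: effort source, stroke at far end)
#0 |J2  (J1: bond 1 brought effort, rest push out)
#2 |I1  (common-e at J1 fixed by 1)
#3 |I2  (J2 effort already set via bond 0)

b0 stroke→J2
b1 stroke→J1
b2 stroke→I1
b3 stroke→I2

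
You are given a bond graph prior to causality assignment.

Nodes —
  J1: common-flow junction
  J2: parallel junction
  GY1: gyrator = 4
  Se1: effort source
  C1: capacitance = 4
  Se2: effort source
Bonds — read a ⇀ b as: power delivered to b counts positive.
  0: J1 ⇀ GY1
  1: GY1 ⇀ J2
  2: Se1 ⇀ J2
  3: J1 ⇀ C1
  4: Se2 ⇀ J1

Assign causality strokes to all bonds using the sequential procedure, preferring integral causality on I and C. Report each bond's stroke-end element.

b0 →GY1
b1 →GY1
b2 →J2
b3 →J1
b4 →J1

β2 |J2  (Se1: effort source, stroke at far end)
β4 |J1  (Se2: effort source, stroke at far end)
β1 |GY1  (J2: bond 2 brought effort, rest push out)
β0 |GY1  (GY1 both-in/both-out from 1)
β3 |J1  (common-f at J1 fixed by 0)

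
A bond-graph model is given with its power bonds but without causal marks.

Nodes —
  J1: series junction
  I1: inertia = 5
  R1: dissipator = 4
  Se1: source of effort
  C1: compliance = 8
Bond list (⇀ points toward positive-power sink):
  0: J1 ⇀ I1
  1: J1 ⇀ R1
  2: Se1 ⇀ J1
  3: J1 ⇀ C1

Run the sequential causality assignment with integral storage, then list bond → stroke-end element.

bond 0 stroke→I1
bond 1 stroke→J1
bond 2 stroke→J1
bond 3 stroke→J1

β2 |J1  (Se1 (Se) sets effort on bond)
β0 |I1  (I1 outputs flow p/I1)
β1 |J1  (J1: bond 0 brought flow, rest push out)
β3 |J1  (1-jn J1 has f-setter on 0)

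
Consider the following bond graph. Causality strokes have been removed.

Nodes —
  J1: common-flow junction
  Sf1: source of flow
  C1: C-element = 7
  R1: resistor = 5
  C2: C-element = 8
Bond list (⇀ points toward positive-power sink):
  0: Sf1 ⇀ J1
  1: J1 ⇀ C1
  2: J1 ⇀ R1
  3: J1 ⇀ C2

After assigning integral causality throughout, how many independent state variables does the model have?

2  (C1, C2 all integral)

#0 →Sf1  (Sf1 fixes flow; stroke at Sf1)
#1 →J1  (J1: bond 0 brought flow, rest push out)
#2 →J1  (common-f at J1 fixed by 0)
#3 →J1  (1-jn J1 has f-setter on 0)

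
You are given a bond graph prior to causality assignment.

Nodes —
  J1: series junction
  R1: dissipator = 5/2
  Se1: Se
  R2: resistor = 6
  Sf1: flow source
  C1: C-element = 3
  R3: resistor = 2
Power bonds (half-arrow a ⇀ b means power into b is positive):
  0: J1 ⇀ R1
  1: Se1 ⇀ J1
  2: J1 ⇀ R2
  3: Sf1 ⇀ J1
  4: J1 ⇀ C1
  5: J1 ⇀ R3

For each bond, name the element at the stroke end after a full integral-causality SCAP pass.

#1 |J1  (source Se1 imposes e)
#3 |Sf1  (Sf1 (Sf) sets flow on bond)
#0 |J1  (1-jn J1 has f-setter on 3)
#2 |J1  (J1 flow already set via bond 3)
#4 |J1  (J1 flow already set via bond 3)
#5 |J1  (1-jn J1 has f-setter on 3)

b0 →J1
b1 →J1
b2 →J1
b3 →Sf1
b4 →J1
b5 →J1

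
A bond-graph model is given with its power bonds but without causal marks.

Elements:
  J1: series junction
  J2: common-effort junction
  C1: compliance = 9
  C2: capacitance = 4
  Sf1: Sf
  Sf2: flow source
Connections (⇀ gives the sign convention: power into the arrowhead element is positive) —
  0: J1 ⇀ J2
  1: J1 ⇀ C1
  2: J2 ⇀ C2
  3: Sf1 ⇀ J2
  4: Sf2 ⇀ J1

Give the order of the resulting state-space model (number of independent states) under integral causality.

2  (C1, C2 all integral)

#3 stroke→Sf1  (Sf1 fixes flow; stroke at Sf1)
#4 stroke→Sf2  (Sf2 fixes flow; stroke at Sf2)
#0 stroke→J1  (J1: bond 4 brought flow, rest push out)
#1 stroke→J1  (J1 flow already set via bond 4)
#2 stroke→J2  (closing 0-jn rule on J2)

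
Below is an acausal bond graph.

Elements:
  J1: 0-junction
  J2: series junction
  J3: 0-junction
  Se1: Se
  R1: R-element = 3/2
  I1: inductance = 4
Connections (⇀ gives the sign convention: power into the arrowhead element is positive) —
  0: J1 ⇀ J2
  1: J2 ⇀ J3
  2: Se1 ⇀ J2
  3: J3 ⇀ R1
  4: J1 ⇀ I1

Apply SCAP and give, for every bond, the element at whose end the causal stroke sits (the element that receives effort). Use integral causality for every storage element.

#2 stroke→J2  (Se1 (Se) sets effort on bond)
#4 stroke→I1  (prefer integral on I1)
#0 stroke→J1  (only one effort-in slot at J1)
#1 stroke→J2  (1-jn J2 has f-setter on 0)
#3 stroke→J3  (only one effort-in slot at J3)

β0 stroke at J1
β1 stroke at J2
β2 stroke at J2
β3 stroke at J3
β4 stroke at I1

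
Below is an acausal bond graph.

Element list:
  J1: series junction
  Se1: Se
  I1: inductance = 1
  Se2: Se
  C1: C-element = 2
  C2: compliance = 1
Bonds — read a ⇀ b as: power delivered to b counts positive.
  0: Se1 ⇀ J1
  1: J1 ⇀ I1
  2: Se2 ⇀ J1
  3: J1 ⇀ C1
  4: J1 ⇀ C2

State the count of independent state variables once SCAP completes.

bond 0 |J1  (source Se1 imposes e)
bond 2 |J1  (source Se2 imposes e)
bond 1 |I1  (I1 outputs flow p/I1)
bond 3 |J1  (J1 flow already set via bond 1)
bond 4 |J1  (1-jn J1 has f-setter on 1)

3  (C1, C2, I1 all integral)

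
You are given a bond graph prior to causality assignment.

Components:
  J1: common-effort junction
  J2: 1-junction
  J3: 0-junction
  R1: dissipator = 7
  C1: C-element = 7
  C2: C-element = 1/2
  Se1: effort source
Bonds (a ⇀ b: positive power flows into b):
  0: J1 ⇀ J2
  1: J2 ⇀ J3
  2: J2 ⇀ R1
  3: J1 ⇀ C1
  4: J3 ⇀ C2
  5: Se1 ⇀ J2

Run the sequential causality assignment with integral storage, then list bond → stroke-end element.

b5 stroke→J2  (Se1 fixes effort; stroke away)
b3 stroke→J1  (C1 integral (e out))
b0 stroke→J2  (common-e at J1 fixed by 3)
b4 stroke→J3  (prefer integral on C2)
b1 stroke→J2  (J3 effort already set via bond 4)
b2 stroke→R1  (J2: last free bond brings flow in)

bond 0 stroke at J2
bond 1 stroke at J2
bond 2 stroke at R1
bond 3 stroke at J1
bond 4 stroke at J3
bond 5 stroke at J2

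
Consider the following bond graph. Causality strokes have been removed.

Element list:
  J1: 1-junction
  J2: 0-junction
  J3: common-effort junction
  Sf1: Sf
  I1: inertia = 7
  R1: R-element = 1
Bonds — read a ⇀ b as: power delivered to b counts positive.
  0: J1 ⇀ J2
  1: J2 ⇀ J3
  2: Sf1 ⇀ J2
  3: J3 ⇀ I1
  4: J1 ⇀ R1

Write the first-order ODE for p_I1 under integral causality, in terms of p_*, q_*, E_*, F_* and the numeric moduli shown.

b2 stroke→Sf1  (Sf1 (Sf) sets flow on bond)
b3 stroke→I1  (I1 outputs flow p/I1)
b1 stroke→J3  (closing 0-jn rule on J3)
b0 stroke→J2  (closing 0-jn rule on J2)
b4 stroke→J1  (1-jn J1 has f-setter on 0)

dp_I1/dt = F_Sf1 - p_I1/7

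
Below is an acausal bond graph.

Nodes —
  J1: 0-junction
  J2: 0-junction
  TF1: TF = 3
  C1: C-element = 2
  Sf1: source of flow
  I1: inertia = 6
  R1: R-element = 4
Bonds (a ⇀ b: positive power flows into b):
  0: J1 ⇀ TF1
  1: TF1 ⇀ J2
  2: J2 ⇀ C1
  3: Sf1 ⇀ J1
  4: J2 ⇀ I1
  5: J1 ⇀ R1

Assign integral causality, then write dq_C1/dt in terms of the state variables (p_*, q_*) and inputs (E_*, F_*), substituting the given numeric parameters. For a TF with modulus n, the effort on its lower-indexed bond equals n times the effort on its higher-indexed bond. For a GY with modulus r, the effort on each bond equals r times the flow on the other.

β3 stroke→Sf1  (Sf1: flow source, stroke at near end)
β2 stroke→J2  (C1: C, integral causality)
β1 stroke→TF1  (J2: bond 2 brought effort, rest push out)
β4 stroke→I1  (common-e at J2 fixed by 2)
β0 stroke→J1  (TF TF1: opposite of bond 1)
β5 stroke→R1  (J1 effort already set via bond 0)

dq_C1/dt = 3*F_Sf1 - p_I1/6 - 9*q_C1/8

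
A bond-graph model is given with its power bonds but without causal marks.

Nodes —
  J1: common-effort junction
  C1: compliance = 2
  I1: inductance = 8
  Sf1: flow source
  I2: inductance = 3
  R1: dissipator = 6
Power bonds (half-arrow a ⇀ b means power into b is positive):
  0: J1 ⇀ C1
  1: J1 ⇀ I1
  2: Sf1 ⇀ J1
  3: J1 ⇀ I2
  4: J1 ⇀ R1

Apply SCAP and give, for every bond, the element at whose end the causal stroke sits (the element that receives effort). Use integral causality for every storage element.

#2 →Sf1  (Sf1 (Sf) sets flow on bond)
#0 →J1  (C1 integral (e out))
#1 →I1  (J1: bond 0 brought effort, rest push out)
#3 →I2  (common-e at J1 fixed by 0)
#4 →R1  (J1: bond 0 brought effort, rest push out)

β0 stroke at J1
β1 stroke at I1
β2 stroke at Sf1
β3 stroke at I2
β4 stroke at R1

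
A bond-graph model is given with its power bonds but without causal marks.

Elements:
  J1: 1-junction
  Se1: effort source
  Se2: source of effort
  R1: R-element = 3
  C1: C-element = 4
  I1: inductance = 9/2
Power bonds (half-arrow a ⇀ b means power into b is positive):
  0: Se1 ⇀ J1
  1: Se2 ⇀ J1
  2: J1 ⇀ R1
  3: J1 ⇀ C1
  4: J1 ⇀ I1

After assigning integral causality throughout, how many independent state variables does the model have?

2  (C1, I1 all integral)

β0 |J1  (Se1 fixes effort; stroke away)
β1 |J1  (source Se2 imposes e)
β3 |J1  (prefer integral on C1)
β4 |I1  (I1 outputs flow p/I1)
β2 |J1  (common-f at J1 fixed by 4)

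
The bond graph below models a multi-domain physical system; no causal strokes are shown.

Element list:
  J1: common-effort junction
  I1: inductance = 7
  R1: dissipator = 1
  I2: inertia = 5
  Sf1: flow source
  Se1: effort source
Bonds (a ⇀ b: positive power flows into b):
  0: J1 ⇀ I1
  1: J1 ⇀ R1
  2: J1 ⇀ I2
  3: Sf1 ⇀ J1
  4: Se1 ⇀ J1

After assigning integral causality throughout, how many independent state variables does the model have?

b3 stroke at Sf1  (source Sf1 imposes f)
b4 stroke at J1  (Se1 fixes effort; stroke away)
b0 stroke at I1  (J1 effort already set via bond 4)
b1 stroke at R1  (J1 effort already set via bond 4)
b2 stroke at I2  (0-jn J1 has e-setter on 4)

2  (I1, I2 all integral)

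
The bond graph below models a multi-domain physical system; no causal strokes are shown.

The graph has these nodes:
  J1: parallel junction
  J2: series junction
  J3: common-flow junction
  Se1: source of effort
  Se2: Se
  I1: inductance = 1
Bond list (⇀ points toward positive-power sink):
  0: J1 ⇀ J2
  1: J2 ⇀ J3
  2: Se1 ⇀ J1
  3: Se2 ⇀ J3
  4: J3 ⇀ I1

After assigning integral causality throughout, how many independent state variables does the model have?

1  (I1 all integral)

#2 stroke→J1  (Se1 (Se) sets effort on bond)
#3 stroke→J3  (Se2: effort source, stroke at far end)
#0 stroke→J2  (0-jn J1 has e-setter on 2)
#1 stroke→J3  (only one flow-in slot at J2)
#4 stroke→I1  (J3: last free bond brings flow in)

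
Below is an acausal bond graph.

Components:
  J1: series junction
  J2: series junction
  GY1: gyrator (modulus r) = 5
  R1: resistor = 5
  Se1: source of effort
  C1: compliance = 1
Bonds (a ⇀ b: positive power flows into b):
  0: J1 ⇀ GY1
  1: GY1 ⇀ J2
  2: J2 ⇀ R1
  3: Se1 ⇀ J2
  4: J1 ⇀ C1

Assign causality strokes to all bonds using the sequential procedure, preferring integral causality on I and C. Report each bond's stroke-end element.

β3 |J2  (Se1 (Se) sets effort on bond)
β4 |J1  (C1 outputs effort q/C1)
β0 |GY1  (closing 1-jn rule on J1)
β1 |GY1  (through GY1, causality inverts; strokes same side of GY1)
β2 |J2  (J2 flow already set via bond 1)

b0 stroke at GY1
b1 stroke at GY1
b2 stroke at J2
b3 stroke at J2
b4 stroke at J1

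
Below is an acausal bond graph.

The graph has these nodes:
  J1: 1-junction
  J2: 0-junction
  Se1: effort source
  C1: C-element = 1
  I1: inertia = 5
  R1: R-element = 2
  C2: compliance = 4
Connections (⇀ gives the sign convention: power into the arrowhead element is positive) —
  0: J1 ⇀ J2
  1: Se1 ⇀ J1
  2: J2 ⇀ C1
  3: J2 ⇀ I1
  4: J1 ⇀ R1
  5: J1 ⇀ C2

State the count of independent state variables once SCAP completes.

3  (C1, C2, I1 all integral)

b1 stroke→J1  (Se1 fixes effort; stroke away)
b2 stroke→J2  (prefer integral on C1)
b0 stroke→J1  (common-e at J2 fixed by 2)
b3 stroke→I1  (0-jn J2 has e-setter on 2)
b5 stroke→J1  (C2: C, integral causality)
b4 stroke→R1  (closing 1-jn rule on J1)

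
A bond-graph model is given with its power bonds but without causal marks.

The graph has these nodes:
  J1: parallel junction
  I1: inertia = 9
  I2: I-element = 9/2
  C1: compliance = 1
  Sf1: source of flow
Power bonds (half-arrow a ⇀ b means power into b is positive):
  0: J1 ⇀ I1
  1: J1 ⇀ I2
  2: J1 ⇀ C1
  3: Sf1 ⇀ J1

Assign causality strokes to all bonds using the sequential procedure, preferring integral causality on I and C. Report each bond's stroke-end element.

#3 |Sf1  (Sf1 (Sf) sets flow on bond)
#0 |I1  (I1 outputs flow p/I1)
#1 |I2  (I2: I, integral causality)
#2 |J1  (J1 needs exactly one e-in)

#0 →I1
#1 →I2
#2 →J1
#3 →Sf1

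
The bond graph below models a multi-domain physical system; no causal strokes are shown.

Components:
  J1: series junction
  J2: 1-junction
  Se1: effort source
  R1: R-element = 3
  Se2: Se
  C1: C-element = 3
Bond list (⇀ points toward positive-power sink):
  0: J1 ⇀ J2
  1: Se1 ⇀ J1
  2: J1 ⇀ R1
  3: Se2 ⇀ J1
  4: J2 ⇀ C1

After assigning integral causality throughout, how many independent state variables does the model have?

1  (C1 all integral)

bond 1 |J1  (Se1 fixes effort; stroke away)
bond 3 |J1  (Se2 fixes effort; stroke away)
bond 4 |J2  (C1 integral (e out))
bond 0 |J1  (J2: last free bond brings flow in)
bond 2 |R1  (closing 1-jn rule on J1)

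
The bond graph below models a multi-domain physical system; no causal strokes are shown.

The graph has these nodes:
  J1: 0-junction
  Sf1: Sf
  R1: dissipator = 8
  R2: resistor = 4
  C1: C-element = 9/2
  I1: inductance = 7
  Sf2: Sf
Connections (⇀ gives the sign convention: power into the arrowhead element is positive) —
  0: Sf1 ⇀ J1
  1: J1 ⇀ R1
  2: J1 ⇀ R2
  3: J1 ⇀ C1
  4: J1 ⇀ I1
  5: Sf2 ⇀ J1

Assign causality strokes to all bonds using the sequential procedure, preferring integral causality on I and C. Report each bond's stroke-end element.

#0 stroke at Sf1  (Sf1: flow source, stroke at near end)
#5 stroke at Sf2  (Sf2 (Sf) sets flow on bond)
#3 stroke at J1  (prefer integral on C1)
#1 stroke at R1  (common-e at J1 fixed by 3)
#2 stroke at R2  (0-jn J1 has e-setter on 3)
#4 stroke at I1  (J1 effort already set via bond 3)

β0 stroke at Sf1
β1 stroke at R1
β2 stroke at R2
β3 stroke at J1
β4 stroke at I1
β5 stroke at Sf2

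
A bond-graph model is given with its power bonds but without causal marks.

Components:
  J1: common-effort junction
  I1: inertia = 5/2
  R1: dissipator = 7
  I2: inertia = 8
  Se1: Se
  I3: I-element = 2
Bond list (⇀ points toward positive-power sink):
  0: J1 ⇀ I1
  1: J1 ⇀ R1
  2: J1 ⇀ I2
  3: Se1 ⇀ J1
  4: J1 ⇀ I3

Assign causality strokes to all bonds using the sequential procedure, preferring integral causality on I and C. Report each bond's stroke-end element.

#3 stroke at J1  (Se1 (Se) sets effort on bond)
#0 stroke at I1  (J1: bond 3 brought effort, rest push out)
#1 stroke at R1  (J1: bond 3 brought effort, rest push out)
#2 stroke at I2  (common-e at J1 fixed by 3)
#4 stroke at I3  (J1 effort already set via bond 3)

β0 stroke at I1
β1 stroke at R1
β2 stroke at I2
β3 stroke at J1
β4 stroke at I3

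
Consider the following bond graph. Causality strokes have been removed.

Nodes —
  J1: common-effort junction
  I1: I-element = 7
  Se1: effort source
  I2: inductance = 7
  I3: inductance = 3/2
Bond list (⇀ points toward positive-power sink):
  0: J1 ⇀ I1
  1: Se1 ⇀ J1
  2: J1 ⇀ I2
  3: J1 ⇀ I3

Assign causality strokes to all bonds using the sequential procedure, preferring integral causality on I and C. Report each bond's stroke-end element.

β1 stroke at J1  (Se1 fixes effort; stroke away)
β0 stroke at I1  (common-e at J1 fixed by 1)
β2 stroke at I2  (0-jn J1 has e-setter on 1)
β3 stroke at I3  (J1 effort already set via bond 1)

#0 |I1
#1 |J1
#2 |I2
#3 |I3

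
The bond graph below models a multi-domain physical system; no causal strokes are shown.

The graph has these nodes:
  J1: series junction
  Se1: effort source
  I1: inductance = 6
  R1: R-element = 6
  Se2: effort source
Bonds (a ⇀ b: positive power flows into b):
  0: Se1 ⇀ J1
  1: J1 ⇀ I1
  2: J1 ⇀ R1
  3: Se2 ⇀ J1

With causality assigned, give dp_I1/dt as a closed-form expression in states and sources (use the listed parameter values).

bond 0 stroke at J1  (Se1 (Se) sets effort on bond)
bond 3 stroke at J1  (source Se2 imposes e)
bond 1 stroke at I1  (prefer integral on I1)
bond 2 stroke at J1  (1-jn J1 has f-setter on 1)

dp_I1/dt = E_Se1 + E_Se2 - p_I1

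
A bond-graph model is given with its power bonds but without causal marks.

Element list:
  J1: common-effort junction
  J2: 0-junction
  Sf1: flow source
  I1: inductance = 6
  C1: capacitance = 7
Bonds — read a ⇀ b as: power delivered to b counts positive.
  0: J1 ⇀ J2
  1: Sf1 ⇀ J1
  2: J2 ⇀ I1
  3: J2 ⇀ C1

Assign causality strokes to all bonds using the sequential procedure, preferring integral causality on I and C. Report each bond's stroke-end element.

β1 stroke at Sf1  (Sf1 fixes flow; stroke at Sf1)
β0 stroke at J1  (closing 0-jn rule on J1)
β2 stroke at I1  (I1 outputs flow p/I1)
β3 stroke at J2  (J2 needs exactly one e-in)

#0 stroke at J1
#1 stroke at Sf1
#2 stroke at I1
#3 stroke at J2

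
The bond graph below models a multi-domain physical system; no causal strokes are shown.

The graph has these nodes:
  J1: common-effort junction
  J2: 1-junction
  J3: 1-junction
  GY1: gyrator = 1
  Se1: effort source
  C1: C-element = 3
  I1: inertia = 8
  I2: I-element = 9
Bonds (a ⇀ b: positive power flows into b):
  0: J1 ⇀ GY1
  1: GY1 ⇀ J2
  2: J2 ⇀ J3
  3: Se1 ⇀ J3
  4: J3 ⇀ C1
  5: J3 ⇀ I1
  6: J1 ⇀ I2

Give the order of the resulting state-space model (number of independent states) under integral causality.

#3 |J3  (Se1 (Se) sets effort on bond)
#4 |J3  (C1 integral (e out))
#5 |I1  (prefer integral on I1)
#2 |J3  (common-f at J3 fixed by 5)
#1 |J2  (1-jn J2 has f-setter on 2)
#0 |J1  (GY GY1: same side as bond 1)
#6 |I2  (common-e at J1 fixed by 0)

3  (C1, I1, I2 all integral)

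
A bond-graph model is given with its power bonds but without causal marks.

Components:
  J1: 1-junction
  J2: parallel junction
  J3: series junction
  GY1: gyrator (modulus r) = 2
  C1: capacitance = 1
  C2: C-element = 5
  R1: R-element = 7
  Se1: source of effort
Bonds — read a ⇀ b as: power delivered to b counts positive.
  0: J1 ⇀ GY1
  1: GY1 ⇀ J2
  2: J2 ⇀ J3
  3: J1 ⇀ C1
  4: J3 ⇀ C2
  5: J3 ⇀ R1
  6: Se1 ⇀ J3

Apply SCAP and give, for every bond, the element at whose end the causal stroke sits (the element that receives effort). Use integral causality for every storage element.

#0 |GY1
#1 |GY1
#2 |J2
#3 |J1
#4 |J3
#5 |J3
#6 |J3

b6 |J3  (Se1 fixes effort; stroke away)
b3 |J1  (C1 integral (e out))
b0 |GY1  (closing 1-jn rule on J1)
b1 |GY1  (GY GY1: same side as bond 0)
b2 |J2  (only one effort-in slot at J2)
b4 |J3  (J3 flow already set via bond 2)
b5 |J3  (common-f at J3 fixed by 2)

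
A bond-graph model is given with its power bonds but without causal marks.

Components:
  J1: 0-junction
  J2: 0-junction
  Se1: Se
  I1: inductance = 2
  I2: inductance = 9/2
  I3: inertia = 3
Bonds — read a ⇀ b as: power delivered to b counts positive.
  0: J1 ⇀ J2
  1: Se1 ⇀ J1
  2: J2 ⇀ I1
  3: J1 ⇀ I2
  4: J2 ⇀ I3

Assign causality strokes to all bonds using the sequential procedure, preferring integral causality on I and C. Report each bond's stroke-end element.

β0 →J2
β1 →J1
β2 →I1
β3 →I2
β4 →I3

b1 |J1  (Se1: effort source, stroke at far end)
b0 |J2  (common-e at J1 fixed by 1)
b3 |I2  (common-e at J1 fixed by 1)
b2 |I1  (common-e at J2 fixed by 0)
b4 |I3  (J2 effort already set via bond 0)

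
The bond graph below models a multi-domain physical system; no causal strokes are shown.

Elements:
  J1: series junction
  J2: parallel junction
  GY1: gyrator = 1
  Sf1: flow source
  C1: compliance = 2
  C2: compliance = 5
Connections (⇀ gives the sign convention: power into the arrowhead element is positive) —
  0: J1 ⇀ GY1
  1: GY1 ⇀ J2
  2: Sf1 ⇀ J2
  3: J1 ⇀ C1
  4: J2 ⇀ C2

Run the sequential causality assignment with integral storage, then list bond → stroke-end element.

b2 stroke→Sf1  (source Sf1 imposes f)
b3 stroke→J1  (prefer integral on C1)
b0 stroke→GY1  (J1 needs exactly one f-in)
b1 stroke→GY1  (GY1 both-in/both-out from 0)
b4 stroke→J2  (J2 needs exactly one e-in)

#0 stroke→GY1
#1 stroke→GY1
#2 stroke→Sf1
#3 stroke→J1
#4 stroke→J2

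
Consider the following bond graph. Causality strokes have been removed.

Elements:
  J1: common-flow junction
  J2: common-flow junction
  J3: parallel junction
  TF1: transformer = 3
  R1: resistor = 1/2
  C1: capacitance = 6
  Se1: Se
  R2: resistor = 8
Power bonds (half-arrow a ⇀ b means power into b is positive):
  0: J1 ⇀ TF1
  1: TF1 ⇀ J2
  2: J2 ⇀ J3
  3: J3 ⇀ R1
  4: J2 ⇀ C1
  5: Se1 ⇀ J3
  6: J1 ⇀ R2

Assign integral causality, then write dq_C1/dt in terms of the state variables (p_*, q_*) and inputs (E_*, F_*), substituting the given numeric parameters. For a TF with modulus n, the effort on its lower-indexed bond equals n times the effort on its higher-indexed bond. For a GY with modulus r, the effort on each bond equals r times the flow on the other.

dq_C1/dt = -9*E_Se1/8 - 3*q_C1/16

b5 stroke at J3  (source Se1 imposes e)
b2 stroke at J2  (0-jn J3 has e-setter on 5)
b3 stroke at R1  (J3: bond 5 brought effort, rest push out)
b4 stroke at J2  (C1: C, integral causality)
b1 stroke at TF1  (J2 needs exactly one f-in)
b0 stroke at J1  (TF1 one-in-one-out from 1)
b6 stroke at R2  (only one flow-in slot at J1)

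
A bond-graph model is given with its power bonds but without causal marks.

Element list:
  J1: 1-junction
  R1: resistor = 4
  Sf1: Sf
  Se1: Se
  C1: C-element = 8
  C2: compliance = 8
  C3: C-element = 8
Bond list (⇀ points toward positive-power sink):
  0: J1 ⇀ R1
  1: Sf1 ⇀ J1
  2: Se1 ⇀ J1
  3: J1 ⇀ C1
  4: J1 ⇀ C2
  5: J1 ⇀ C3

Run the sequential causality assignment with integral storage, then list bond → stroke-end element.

b1 stroke at Sf1  (Sf1: flow source, stroke at near end)
b2 stroke at J1  (Se1 (Se) sets effort on bond)
b0 stroke at J1  (1-jn J1 has f-setter on 1)
b3 stroke at J1  (common-f at J1 fixed by 1)
b4 stroke at J1  (1-jn J1 has f-setter on 1)
b5 stroke at J1  (J1 flow already set via bond 1)

bond 0 stroke at J1
bond 1 stroke at Sf1
bond 2 stroke at J1
bond 3 stroke at J1
bond 4 stroke at J1
bond 5 stroke at J1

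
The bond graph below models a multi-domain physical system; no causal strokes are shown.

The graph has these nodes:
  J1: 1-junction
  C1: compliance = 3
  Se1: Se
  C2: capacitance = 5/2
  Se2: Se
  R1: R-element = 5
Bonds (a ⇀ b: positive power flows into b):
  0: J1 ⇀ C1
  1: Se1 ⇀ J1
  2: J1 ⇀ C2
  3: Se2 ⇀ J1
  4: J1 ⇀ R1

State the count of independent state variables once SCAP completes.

bond 1 |J1  (source Se1 imposes e)
bond 3 |J1  (Se2 (Se) sets effort on bond)
bond 0 |J1  (C1 outputs effort q/C1)
bond 2 |J1  (prefer integral on C2)
bond 4 |R1  (closing 1-jn rule on J1)

2  (C1, C2 all integral)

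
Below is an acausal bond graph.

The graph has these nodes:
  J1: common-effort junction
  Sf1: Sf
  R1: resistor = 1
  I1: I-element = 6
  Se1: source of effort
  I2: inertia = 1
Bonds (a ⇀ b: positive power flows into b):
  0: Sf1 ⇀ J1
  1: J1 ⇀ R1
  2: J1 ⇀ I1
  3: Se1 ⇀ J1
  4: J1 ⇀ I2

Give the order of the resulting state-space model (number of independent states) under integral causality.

#0 →Sf1  (Sf1 fixes flow; stroke at Sf1)
#3 →J1  (Se1: effort source, stroke at far end)
#1 →R1  (J1: bond 3 brought effort, rest push out)
#2 →I1  (J1: bond 3 brought effort, rest push out)
#4 →I2  (J1 effort already set via bond 3)

2  (I1, I2 all integral)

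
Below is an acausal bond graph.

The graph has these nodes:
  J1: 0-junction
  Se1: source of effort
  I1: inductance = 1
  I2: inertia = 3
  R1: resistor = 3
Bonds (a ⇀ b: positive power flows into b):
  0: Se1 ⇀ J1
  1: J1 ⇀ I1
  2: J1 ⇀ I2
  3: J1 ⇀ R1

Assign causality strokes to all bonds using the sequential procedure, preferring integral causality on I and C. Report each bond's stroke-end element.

#0 →J1  (Se1 fixes effort; stroke away)
#1 →I1  (0-jn J1 has e-setter on 0)
#2 →I2  (0-jn J1 has e-setter on 0)
#3 →R1  (J1 effort already set via bond 0)

β0 stroke→J1
β1 stroke→I1
β2 stroke→I2
β3 stroke→R1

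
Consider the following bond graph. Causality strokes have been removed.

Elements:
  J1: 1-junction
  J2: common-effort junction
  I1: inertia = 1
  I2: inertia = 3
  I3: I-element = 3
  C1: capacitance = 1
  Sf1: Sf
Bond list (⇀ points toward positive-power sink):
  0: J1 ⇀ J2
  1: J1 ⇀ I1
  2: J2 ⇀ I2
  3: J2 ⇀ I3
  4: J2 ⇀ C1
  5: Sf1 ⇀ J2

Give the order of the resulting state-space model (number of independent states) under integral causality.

4  (C1, I1, I2, I3 all integral)

b5 →Sf1  (Sf1 fixes flow; stroke at Sf1)
b1 →I1  (I1 outputs flow p/I1)
b0 →J1  (1-jn J1 has f-setter on 1)
b2 →I2  (prefer integral on I2)
b3 →I3  (I3: I, integral causality)
b4 →J2  (J2 needs exactly one e-in)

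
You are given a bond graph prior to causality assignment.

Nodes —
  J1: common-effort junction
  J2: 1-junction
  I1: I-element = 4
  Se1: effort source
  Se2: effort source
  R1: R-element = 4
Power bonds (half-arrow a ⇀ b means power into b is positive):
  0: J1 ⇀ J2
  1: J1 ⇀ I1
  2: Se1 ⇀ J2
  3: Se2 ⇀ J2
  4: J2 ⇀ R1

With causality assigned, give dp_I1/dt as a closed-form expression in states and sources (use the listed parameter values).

#2 stroke→J2  (source Se1 imposes e)
#3 stroke→J2  (Se2: effort source, stroke at far end)
#1 stroke→I1  (I1 integral (f out))
#0 stroke→J1  (J1: last free bond brings effort in)
#4 stroke→J2  (J2 flow already set via bond 0)

dp_I1/dt = -E_Se1 - E_Se2 - p_I1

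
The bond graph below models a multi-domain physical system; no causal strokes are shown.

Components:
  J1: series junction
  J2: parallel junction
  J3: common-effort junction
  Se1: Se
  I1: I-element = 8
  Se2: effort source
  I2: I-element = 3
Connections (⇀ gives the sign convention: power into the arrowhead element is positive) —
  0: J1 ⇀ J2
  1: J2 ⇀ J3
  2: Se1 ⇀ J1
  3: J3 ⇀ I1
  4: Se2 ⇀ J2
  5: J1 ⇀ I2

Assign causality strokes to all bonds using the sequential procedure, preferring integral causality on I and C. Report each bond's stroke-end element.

bond 0 |J1
bond 1 |J3
bond 2 |J1
bond 3 |I1
bond 4 |J2
bond 5 |I2

b2 stroke at J1  (Se1: effort source, stroke at far end)
b4 stroke at J2  (Se2: effort source, stroke at far end)
b0 stroke at J1  (common-e at J2 fixed by 4)
b1 stroke at J3  (J2: bond 4 brought effort, rest push out)
b3 stroke at I1  (J3: bond 1 brought effort, rest push out)
b5 stroke at I2  (J1 needs exactly one f-in)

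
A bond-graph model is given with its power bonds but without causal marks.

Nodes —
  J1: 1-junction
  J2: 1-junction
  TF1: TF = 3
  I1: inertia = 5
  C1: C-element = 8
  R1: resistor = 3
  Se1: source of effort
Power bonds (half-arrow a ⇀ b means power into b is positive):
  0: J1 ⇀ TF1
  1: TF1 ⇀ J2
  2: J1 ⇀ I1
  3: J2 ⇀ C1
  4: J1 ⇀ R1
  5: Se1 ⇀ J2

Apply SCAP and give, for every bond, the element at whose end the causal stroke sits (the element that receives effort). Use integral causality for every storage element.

β5 stroke at J2  (source Se1 imposes e)
β2 stroke at I1  (I1 integral (f out))
β0 stroke at J1  (J1 flow already set via bond 2)
β4 stroke at J1  (1-jn J1 has f-setter on 2)
β1 stroke at TF1  (TF TF1: opposite of bond 0)
β3 stroke at J2  (common-f at J2 fixed by 1)

β0 →J1
β1 →TF1
β2 →I1
β3 →J2
β4 →J1
β5 →J2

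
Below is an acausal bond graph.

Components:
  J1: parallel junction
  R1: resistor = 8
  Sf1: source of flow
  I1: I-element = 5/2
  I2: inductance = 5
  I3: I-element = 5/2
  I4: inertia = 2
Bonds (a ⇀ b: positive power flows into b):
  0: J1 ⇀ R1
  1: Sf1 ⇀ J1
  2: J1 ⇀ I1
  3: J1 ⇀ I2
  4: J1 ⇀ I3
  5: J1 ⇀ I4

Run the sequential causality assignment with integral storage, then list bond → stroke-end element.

#1 stroke→Sf1  (Sf1: flow source, stroke at near end)
#2 stroke→I1  (I1: I, integral causality)
#3 stroke→I2  (prefer integral on I2)
#4 stroke→I3  (I3 integral (f out))
#5 stroke→I4  (I4 integral (f out))
#0 stroke→J1  (J1: last free bond brings effort in)

b0 stroke at J1
b1 stroke at Sf1
b2 stroke at I1
b3 stroke at I2
b4 stroke at I3
b5 stroke at I4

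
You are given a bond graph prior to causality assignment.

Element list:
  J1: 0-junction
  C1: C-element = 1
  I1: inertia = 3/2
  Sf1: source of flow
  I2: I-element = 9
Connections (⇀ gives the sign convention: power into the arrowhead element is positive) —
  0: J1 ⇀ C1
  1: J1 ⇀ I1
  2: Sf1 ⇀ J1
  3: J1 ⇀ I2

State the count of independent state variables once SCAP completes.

3  (C1, I1, I2 all integral)

#2 |Sf1  (Sf1: flow source, stroke at near end)
#0 |J1  (C1 outputs effort q/C1)
#1 |I1  (0-jn J1 has e-setter on 0)
#3 |I2  (J1: bond 0 brought effort, rest push out)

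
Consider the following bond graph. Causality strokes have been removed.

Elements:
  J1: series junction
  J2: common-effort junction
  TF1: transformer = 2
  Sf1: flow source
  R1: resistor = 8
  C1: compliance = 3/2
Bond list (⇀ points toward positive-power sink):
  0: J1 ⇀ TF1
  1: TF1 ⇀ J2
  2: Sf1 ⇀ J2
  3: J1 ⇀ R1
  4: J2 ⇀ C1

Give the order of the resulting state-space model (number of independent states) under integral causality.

1  (C1 all integral)

#2 stroke→Sf1  (source Sf1 imposes f)
#4 stroke→J2  (C1 outputs effort q/C1)
#1 stroke→TF1  (J2: bond 4 brought effort, rest push out)
#0 stroke→J1  (TF1: transformer flips bond 1)
#3 stroke→R1  (J1: last free bond brings flow in)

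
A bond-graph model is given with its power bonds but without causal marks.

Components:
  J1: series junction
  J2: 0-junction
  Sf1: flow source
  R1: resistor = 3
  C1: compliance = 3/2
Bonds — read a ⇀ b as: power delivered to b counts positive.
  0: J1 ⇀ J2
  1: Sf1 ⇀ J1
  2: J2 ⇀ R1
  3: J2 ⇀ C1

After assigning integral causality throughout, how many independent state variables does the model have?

bond 1 stroke→Sf1  (Sf1: flow source, stroke at near end)
bond 0 stroke→J1  (common-f at J1 fixed by 1)
bond 3 stroke→J2  (C1: C, integral causality)
bond 2 stroke→R1  (common-e at J2 fixed by 3)

1  (C1 all integral)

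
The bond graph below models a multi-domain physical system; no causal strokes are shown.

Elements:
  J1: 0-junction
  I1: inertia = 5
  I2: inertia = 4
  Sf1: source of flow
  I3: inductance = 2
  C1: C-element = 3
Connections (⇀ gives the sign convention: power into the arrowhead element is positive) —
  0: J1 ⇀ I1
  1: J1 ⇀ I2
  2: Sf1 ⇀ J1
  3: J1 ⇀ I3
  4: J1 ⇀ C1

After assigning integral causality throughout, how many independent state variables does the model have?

4  (C1, I1, I2, I3 all integral)

#2 stroke→Sf1  (source Sf1 imposes f)
#0 stroke→I1  (I1 outputs flow p/I1)
#1 stroke→I2  (I2: I, integral causality)
#3 stroke→I3  (I3 outputs flow p/I3)
#4 stroke→J1  (closing 0-jn rule on J1)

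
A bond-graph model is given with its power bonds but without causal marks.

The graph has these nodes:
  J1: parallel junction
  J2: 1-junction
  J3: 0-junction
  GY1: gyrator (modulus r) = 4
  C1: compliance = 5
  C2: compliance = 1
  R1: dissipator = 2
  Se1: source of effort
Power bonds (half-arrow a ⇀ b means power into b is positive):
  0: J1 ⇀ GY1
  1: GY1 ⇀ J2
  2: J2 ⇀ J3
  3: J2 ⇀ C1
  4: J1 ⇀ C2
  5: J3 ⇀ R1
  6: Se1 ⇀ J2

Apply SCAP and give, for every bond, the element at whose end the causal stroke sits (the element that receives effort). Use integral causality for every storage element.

β0 stroke at GY1
β1 stroke at GY1
β2 stroke at J2
β3 stroke at J2
β4 stroke at J1
β5 stroke at J3
β6 stroke at J2

bond 6 →J2  (Se1 (Se) sets effort on bond)
bond 3 →J2  (prefer integral on C1)
bond 4 →J1  (C2 integral (e out))
bond 0 →GY1  (J1: bond 4 brought effort, rest push out)
bond 1 →GY1  (GY1: gyrator matches bond 0)
bond 2 →J2  (common-f at J2 fixed by 1)
bond 5 →J3  (only one effort-in slot at J3)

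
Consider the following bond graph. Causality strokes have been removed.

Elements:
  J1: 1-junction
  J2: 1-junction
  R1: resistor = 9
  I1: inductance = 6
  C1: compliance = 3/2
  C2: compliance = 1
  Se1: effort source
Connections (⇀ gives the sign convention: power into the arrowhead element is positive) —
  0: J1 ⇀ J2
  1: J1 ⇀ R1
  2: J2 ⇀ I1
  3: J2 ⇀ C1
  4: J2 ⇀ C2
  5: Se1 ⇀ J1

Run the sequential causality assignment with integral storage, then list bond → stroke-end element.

b0 →J2
b1 →J1
b2 →I1
b3 →J2
b4 →J2
b5 →J1

#5 stroke→J1  (source Se1 imposes e)
#2 stroke→I1  (I1 integral (f out))
#0 stroke→J2  (1-jn J2 has f-setter on 2)
#3 stroke→J2  (J2 flow already set via bond 2)
#4 stroke→J2  (common-f at J2 fixed by 2)
#1 stroke→J1  (J1: bond 0 brought flow, rest push out)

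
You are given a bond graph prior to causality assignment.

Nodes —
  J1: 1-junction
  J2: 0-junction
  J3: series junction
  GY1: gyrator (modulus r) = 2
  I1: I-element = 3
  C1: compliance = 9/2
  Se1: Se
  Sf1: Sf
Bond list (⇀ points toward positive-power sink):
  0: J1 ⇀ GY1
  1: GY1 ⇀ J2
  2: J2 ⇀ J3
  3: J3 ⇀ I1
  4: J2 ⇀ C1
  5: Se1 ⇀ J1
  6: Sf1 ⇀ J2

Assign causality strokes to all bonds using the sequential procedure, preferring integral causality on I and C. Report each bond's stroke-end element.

β5 stroke at J1  (Se1 fixes effort; stroke away)
β6 stroke at Sf1  (Sf1: flow source, stroke at near end)
β0 stroke at GY1  (J1 needs exactly one f-in)
β1 stroke at GY1  (GY1: gyrator matches bond 0)
β3 stroke at I1  (I1: I, integral causality)
β2 stroke at J3  (J3: bond 3 brought flow, rest push out)
β4 stroke at J2  (J2: last free bond brings effort in)

β0 →GY1
β1 →GY1
β2 →J3
β3 →I1
β4 →J2
β5 →J1
β6 →Sf1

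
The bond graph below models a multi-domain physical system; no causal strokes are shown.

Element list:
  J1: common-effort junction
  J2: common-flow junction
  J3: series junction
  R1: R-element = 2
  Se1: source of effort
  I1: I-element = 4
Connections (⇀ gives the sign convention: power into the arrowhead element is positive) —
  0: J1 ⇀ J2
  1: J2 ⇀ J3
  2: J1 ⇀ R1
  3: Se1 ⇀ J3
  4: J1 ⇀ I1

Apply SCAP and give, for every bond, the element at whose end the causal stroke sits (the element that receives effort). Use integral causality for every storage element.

#0 |J1
#1 |J2
#2 |R1
#3 |J3
#4 |I1

bond 3 |J3  (Se1: effort source, stroke at far end)
bond 1 |J2  (only one flow-in slot at J3)
bond 0 |J1  (J2 needs exactly one f-in)
bond 2 |R1  (0-jn J1 has e-setter on 0)
bond 4 |I1  (J1: bond 0 brought effort, rest push out)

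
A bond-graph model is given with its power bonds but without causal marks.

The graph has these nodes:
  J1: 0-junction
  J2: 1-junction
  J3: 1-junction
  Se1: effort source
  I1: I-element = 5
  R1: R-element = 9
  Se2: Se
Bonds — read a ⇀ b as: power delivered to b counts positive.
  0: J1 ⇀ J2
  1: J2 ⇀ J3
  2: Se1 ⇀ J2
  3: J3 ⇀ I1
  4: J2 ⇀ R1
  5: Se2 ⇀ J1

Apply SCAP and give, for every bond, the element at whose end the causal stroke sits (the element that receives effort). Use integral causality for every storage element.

#2 stroke at J2  (source Se1 imposes e)
#5 stroke at J1  (Se2: effort source, stroke at far end)
#0 stroke at J2  (J1: bond 5 brought effort, rest push out)
#3 stroke at I1  (prefer integral on I1)
#1 stroke at J3  (common-f at J3 fixed by 3)
#4 stroke at J2  (common-f at J2 fixed by 1)

#0 stroke at J2
#1 stroke at J3
#2 stroke at J2
#3 stroke at I1
#4 stroke at J2
#5 stroke at J1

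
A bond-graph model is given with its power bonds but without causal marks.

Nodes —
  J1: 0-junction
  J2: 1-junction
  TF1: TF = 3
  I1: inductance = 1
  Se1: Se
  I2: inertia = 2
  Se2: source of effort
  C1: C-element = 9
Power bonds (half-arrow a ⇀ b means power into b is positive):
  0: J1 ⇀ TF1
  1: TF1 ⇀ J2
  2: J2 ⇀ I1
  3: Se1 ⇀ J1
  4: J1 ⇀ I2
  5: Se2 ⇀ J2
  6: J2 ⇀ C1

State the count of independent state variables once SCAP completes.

bond 3 |J1  (Se1 (Se) sets effort on bond)
bond 5 |J2  (Se2 fixes effort; stroke away)
bond 0 |TF1  (J1: bond 3 brought effort, rest push out)
bond 4 |I2  (J1: bond 3 brought effort, rest push out)
bond 1 |J2  (TF TF1: opposite of bond 0)
bond 2 |I1  (I1 outputs flow p/I1)
bond 6 |J2  (J2: bond 2 brought flow, rest push out)

3  (C1, I1, I2 all integral)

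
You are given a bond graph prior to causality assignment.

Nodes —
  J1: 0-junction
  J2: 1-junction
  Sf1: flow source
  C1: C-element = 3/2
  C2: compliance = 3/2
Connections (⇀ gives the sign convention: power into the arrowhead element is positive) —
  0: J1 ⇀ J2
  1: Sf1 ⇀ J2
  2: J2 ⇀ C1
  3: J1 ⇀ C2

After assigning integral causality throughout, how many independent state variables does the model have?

2  (C1, C2 all integral)

bond 1 →Sf1  (Sf1 fixes flow; stroke at Sf1)
bond 0 →J2  (J2 flow already set via bond 1)
bond 2 →J2  (common-f at J2 fixed by 1)
bond 3 →J1  (only one effort-in slot at J1)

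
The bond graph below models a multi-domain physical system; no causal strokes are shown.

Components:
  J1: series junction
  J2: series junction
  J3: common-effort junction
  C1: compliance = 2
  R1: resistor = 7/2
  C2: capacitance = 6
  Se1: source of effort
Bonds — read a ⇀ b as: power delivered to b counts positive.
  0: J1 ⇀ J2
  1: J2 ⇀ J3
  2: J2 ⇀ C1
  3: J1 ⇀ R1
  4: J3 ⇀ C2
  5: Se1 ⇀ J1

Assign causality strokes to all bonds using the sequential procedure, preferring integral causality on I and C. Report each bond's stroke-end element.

bond 0 stroke→J1
bond 1 stroke→J2
bond 2 stroke→J2
bond 3 stroke→R1
bond 4 stroke→J3
bond 5 stroke→J1

#5 stroke at J1  (source Se1 imposes e)
#2 stroke at J2  (C1 integral (e out))
#4 stroke at J3  (prefer integral on C2)
#1 stroke at J2  (J3 effort already set via bond 4)
#0 stroke at J1  (J2: last free bond brings flow in)
#3 stroke at R1  (only one flow-in slot at J1)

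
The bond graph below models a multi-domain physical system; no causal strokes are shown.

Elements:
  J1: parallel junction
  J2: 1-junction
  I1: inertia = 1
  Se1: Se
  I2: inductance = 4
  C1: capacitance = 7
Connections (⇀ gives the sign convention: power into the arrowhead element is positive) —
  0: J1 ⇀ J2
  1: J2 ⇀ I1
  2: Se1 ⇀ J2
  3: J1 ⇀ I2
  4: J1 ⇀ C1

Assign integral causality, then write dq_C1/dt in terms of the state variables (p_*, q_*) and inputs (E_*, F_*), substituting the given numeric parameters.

#2 stroke→J2  (Se1 fixes effort; stroke away)
#1 stroke→I1  (prefer integral on I1)
#0 stroke→J2  (1-jn J2 has f-setter on 1)
#3 stroke→I2  (I2 outputs flow p/I2)
#4 stroke→J1  (closing 0-jn rule on J1)

dq_C1/dt = -p_I1 - p_I2/4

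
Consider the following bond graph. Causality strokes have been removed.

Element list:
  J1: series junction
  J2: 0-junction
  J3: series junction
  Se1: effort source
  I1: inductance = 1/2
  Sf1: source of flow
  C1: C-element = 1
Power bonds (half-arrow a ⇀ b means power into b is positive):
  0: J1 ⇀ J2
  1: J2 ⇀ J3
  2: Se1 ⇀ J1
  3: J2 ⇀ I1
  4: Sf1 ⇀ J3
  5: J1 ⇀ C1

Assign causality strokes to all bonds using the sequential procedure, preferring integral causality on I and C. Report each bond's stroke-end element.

#2 |J1  (Se1 fixes effort; stroke away)
#4 |Sf1  (Sf1: flow source, stroke at near end)
#1 |J3  (common-f at J3 fixed by 4)
#3 |I1  (I1 outputs flow p/I1)
#0 |J2  (only one effort-in slot at J2)
#5 |J1  (1-jn J1 has f-setter on 0)

b0 |J2
b1 |J3
b2 |J1
b3 |I1
b4 |Sf1
b5 |J1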